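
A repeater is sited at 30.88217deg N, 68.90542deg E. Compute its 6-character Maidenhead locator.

MM40kv

Add 180° to longitude and 90° to latitude: 248.9054, 120.8822.
Field: lon ⌊248.9054/20⌋ = 12 → M; lat ⌊120.8822/10⌋ = 12 → M.
Square: lon ⌊8.9054/2⌋ = 4; lat ⌊0.8822/1⌋ = 0.
Subsquare: lon ⌊0.9054/0.0833333⌋ = 10 → k; lat ⌊0.8822/0.0416667⌋ = 21 → v.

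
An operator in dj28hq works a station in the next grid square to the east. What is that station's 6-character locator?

Longitude subsquare h = 7; +1 → 8 = i.
The latitude characters are unchanged.

DJ28iq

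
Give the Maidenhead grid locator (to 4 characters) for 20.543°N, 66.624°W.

FL60

Add 180° to longitude and 90° to latitude: 113.38, 110.54.
Field: 113.38/20 → 5 → F, 110.54/10 → 11 → L; chars FL.
Square: 13.38/2 → 6, 0.54/1 → 0; chars 60.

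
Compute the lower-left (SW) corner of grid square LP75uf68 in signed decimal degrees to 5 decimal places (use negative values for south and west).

65.24167, 55.71667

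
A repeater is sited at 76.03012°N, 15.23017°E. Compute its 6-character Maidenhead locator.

Add 180° to longitude and 90° to latitude: 195.2302, 166.0301.
Field: 195.2302/20 → 9 → J, 166.0301/10 → 16 → Q; chars JQ.
Square: 15.2302/2 → 7, 6.0301/1 → 6; chars 76.
Subsquare: 1.2302/0.0833333 → 14 → o, 0.0301/0.0416667 → 0 → a; chars oa.

JQ76oa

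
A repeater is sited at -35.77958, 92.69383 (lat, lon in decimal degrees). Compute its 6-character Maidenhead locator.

NF64if

Offset from 180°W / 90°S: lon 272.6938°, lat 54.2204°.
Field: 272.6938/20 → 13 → N, 54.2204/10 → 5 → F; chars NF.
Square: 12.6938/2 → 6, 4.2204/1 → 4; chars 64.
Subsquare: 0.6938/0.0833333 → 8 → i, 0.2204/0.0416667 → 5 → f; chars if.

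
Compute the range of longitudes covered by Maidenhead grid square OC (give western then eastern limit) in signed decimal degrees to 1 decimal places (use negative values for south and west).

100.0, 120.0

Field O=14, C=2: +14·20° lon, +2·10° lat → SW at lon 100°, lat -70°.
Cell spans 20° lon × 10° lat.
west 100.0, east 120.0.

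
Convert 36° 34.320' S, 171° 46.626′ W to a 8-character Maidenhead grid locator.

Add 180° to longitude and 90° to latitude: 8.22290, 53.42800.
Field: 8.22290/20 → 0 → A, 53.42800/10 → 5 → F; chars AF.
Square: 8.22290/2 → 4, 3.42800/1 → 3; chars 43.
Subsquare: 0.22290/0.0833333 → 2 → c, 0.42800/0.0416667 → 10 → k; chars ck.
Extended square: 0.05623/0.00833333 → 6, 0.01133/0.00416667 → 2; chars 62.

AF43ck62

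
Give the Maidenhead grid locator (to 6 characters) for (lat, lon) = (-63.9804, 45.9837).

LC26xa

Offset from 180°W / 90°S: lon 225.9837°, lat 26.0196°.
Field: 225.9837/20 → 11 → L, 26.0196/10 → 2 → C; chars LC.
Square: 5.9837/2 → 2, 6.0196/1 → 6; chars 26.
Subsquare: 1.9837/0.0833333 → 23 → x, 0.0196/0.0416667 → 0 → a; chars xa.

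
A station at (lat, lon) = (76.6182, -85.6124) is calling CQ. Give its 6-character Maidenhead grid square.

EQ76eo

Shift to the Maidenhead origin (180°W, 90°S): lon 94.3876, lat 166.6182.
Field: lon ⌊94.3876/20⌋ = 4 → E; lat ⌊166.6182/10⌋ = 16 → Q.
Square: lon ⌊14.3876/2⌋ = 7; lat ⌊6.6182/1⌋ = 6.
Subsquare: lon ⌊0.3876/0.0833333⌋ = 4 → e; lat ⌊0.6182/0.0416667⌋ = 14 → o.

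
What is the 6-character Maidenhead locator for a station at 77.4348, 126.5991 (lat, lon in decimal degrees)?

PQ37hk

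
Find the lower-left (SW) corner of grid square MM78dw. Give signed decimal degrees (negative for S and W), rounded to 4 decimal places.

Field M=12, M=12: +12·20° lon, +12·10° lat → SW at lon 60°, lat 30°.
Square 7, 8: +7·2° lon, +8·1° lat → SW at lon 74°, lat 38°.
Subsquare d=3, w=22: +3·0.0833333° lon, +22·0.0416667° lat → SW at lon 74.25°, lat 38.9167°.
latitude 38.9167, longitude 74.2500.

38.9167, 74.2500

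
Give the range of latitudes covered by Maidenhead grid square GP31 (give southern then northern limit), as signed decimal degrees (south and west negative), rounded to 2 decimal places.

61.00, 62.00

Field G=6, P=15: +6·20° lon, +15·10° lat → SW at lon -60°, lat 60°.
Square 3, 1: +3·2° lon, +1·1° lat → SW at lon -54°, lat 61°.
Cell spans 2° lon × 1° lat.
south 61.00, north 62.00.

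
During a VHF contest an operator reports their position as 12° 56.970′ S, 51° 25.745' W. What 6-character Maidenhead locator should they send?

GH47gb

Add 180° to longitude and 90° to latitude: 128.5709, 77.0505.
Field: lon ⌊128.5709/20⌋ = 6 → G; lat ⌊77.0505/10⌋ = 7 → H.
Square: lon ⌊8.5709/2⌋ = 4; lat ⌊7.0505/1⌋ = 7.
Subsquare: lon ⌊0.5709/0.0833333⌋ = 6 → g; lat ⌊0.0505/0.0416667⌋ = 1 → b.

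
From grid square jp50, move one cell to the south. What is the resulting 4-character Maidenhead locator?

JO59

Latitude square 0; −1 → -1, wraps to 9, carry into field.
Latitude field P = 15; −1 → 14 = O.
The longitude characters are unchanged.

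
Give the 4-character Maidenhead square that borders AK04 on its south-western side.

RK93

Longitude square 0; −1 → -1, wraps to 9, carry into field.
Longitude field A = 0; −1 → -1, wraps to 17 = R, wrapping around the antimeridian.
Latitude square 4; −1 → 3.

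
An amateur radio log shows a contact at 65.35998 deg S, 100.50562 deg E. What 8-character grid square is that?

Add 180° to longitude and 90° to latitude: 280.50562, 24.64002.
Field: lon ⌊280.50562/20⌋ = 14 → O; lat ⌊24.64002/10⌋ = 2 → C.
Square: lon ⌊0.50562/2⌋ = 0; lat ⌊4.64002/1⌋ = 4.
Subsquare: lon ⌊0.50562/0.0833333⌋ = 6 → g; lat ⌊0.64002/0.0416667⌋ = 15 → p.
Extended square: lon ⌊0.00562/0.00833333⌋ = 0; lat ⌊0.01502/0.00416667⌋ = 3.

OC04gp03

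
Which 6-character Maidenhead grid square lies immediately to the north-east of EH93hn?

Longitude subsquare h = 7; +1 → 8 = i.
Latitude subsquare n = 13; +1 → 14 = o.

EH93io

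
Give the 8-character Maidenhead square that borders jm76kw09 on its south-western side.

JM76jw98

Longitude extended square 0; −1 → -1, wraps to 9, carry into subsquare.
Longitude subsquare k = 10; −1 → 9 = j.
Latitude extended square 9; −1 → 8.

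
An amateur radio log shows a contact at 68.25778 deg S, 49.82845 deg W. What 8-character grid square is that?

GC51cr08

Shift to the Maidenhead origin (180°W, 90°S): lon 130.17155, lat 21.74222.
Field (20°×10°, letters A–R): 130.17155/20 → 6 → G, 21.74222/10 → 2 → C; chars GC.
Square (2°×1°, digits 0–9): 10.17155/2 → 5, 1.74222/1 → 1; chars 51.
Subsquare (5′×2.5′, letters a–x): 0.17155/0.0833333 → 2 → c, 0.74222/0.0416667 → 17 → r; chars cr.
Extended square (30″×15″, digits 0–9): 0.00488/0.00833333 → 0, 0.03389/0.00416667 → 8; chars 08.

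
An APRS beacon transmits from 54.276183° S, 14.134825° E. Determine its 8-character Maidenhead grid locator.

Offset from 180°W / 90°S: lon 194.13483°, lat 35.72382°.
Field: 194.13483/20 → 9 → J, 35.72382/10 → 3 → D; chars JD.
Square: 14.13483/2 → 7, 5.72382/1 → 5; chars 75.
Subsquare: 0.13483/0.0833333 → 1 → b, 0.72382/0.0416667 → 17 → r; chars br.
Extended square: 0.05149/0.00833333 → 6, 0.01548/0.00416667 → 3; chars 63.

JD75br63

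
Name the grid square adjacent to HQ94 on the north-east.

IQ05

Longitude square 9; +1 → 10, wraps to 0, carry into field.
Longitude field H = 7; +1 → 8 = I.
Latitude square 4; +1 → 5.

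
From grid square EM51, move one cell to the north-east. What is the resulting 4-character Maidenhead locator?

Longitude square 5; +1 → 6.
Latitude square 1; +1 → 2.

EM62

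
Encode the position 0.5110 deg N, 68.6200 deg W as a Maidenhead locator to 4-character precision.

FJ50

Offset from 180°W / 90°S: lon 111.38°, lat 90.51°.
Field: lon ⌊111.38/20⌋ = 5 → F; lat ⌊90.51/10⌋ = 9 → J.
Square: lon ⌊11.38/2⌋ = 5; lat ⌊0.51/1⌋ = 0.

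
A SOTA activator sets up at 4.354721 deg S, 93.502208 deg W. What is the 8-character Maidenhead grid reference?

Shift to the Maidenhead origin (180°W, 90°S): lon 86.49779, lat 85.64528.
Field: 86.49779/20 → 4 → E, 85.64528/10 → 8 → I; chars EI.
Square: 6.49779/2 → 3, 5.64528/1 → 5; chars 35.
Subsquare: 0.49779/0.0833333 → 5 → f, 0.64528/0.0416667 → 15 → p; chars fp.
Extended square: 0.08113/0.00833333 → 9, 0.02028/0.00416667 → 4; chars 94.

EI35fp94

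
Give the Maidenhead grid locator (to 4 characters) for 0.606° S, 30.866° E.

KI59

Add 180° to longitude and 90° to latitude: 210.87, 89.39.
Field (20°×10°, letters A–R): lon ⌊210.87/20⌋ = 10 → K; lat ⌊89.39/10⌋ = 8 → I.
Square (2°×1°, digits 0–9): lon ⌊10.87/2⌋ = 5; lat ⌊9.39/1⌋ = 9.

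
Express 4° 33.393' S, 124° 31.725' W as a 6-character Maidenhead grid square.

CI75rk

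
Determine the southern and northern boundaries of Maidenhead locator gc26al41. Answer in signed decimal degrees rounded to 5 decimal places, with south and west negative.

-63.53750, -63.53333

Field G=6, C=2: +6·20° lon, +2·10° lat → SW at lon -60°, lat -70°.
Square 2, 6: +2·2° lon, +6·1° lat → SW at lon -56°, lat -64°.
Subsquare a=0, l=11: +0·0.0833333° lon, +11·0.0416667° lat → SW at lon -56°, lat -63.5417°.
Extended square 4, 1: +4·0.00833333° lon, +1·0.00416667° lat → SW at lon -55.9667°, lat -63.5375°.
Cell spans 0.00833333° lon × 0.00416667° lat.
south -63.53750, north -63.53333.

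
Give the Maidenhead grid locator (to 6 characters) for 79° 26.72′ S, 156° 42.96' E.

QB80in

Offset from 180°W / 90°S: lon 336.7160°, lat 10.5547°.
Field (20°×10°, letters A–R): 336.7160/20 → 16 → Q, 10.5547/10 → 1 → B; chars QB.
Square (2°×1°, digits 0–9): 16.7160/2 → 8, 0.5547/1 → 0; chars 80.
Subsquare (5′×2.5′, letters a–x): 0.7160/0.0833333 → 8 → i, 0.5547/0.0416667 → 13 → n; chars in.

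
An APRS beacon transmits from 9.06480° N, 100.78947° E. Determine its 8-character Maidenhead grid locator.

Shift to the Maidenhead origin (180°W, 90°S): lon 280.78947, lat 99.06480.
Field: 280.78947/20 → 14 → O, 99.06480/10 → 9 → J; chars OJ.
Square: 0.78947/2 → 0, 9.06480/1 → 9; chars 09.
Subsquare: 0.78947/0.0833333 → 9 → j, 0.06480/0.0416667 → 1 → b; chars jb.
Extended square: 0.03947/0.00833333 → 4, 0.02313/0.00416667 → 5; chars 45.

OJ09jb45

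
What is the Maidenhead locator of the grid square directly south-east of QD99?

RD08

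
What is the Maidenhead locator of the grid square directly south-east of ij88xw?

IJ98av

Longitude subsquare x = 23; +1 → 24, wraps to 0 = a, carry into square.
Longitude square 8; +1 → 9.
Latitude subsquare w = 22; −1 → 21 = v.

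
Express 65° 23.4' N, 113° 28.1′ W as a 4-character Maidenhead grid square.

DP35

Add 180° to longitude and 90° to latitude: 66.53, 155.39.
Field: lon ⌊66.53/20⌋ = 3 → D; lat ⌊155.39/10⌋ = 15 → P.
Square: lon ⌊6.53/2⌋ = 3; lat ⌊5.39/1⌋ = 5.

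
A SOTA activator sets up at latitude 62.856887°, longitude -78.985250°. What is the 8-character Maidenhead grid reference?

Add 180° to longitude and 90° to latitude: 101.01475, 152.85689.
Field: 101.01475/20 → 5 → F, 152.85689/10 → 15 → P; chars FP.
Square: 1.01475/2 → 0, 2.85689/1 → 2; chars 02.
Subsquare: 1.01475/0.0833333 → 12 → m, 0.85689/0.0416667 → 20 → u; chars mu.
Extended square: 0.01475/0.00833333 → 1, 0.02355/0.00416667 → 5; chars 15.

FP02mu15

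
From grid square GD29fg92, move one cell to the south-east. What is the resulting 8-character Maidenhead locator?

GD29gg01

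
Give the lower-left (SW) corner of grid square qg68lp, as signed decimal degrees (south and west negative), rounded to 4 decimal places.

-21.3750, 152.9167

Field Q=16, G=6: +16·20° lon, +6·10° lat → SW at lon 140°, lat -30°.
Square 6, 8: +6·2° lon, +8·1° lat → SW at lon 152°, lat -22°.
Subsquare l=11, p=15: +11·0.0833333° lon, +15·0.0416667° lat → SW at lon 152.917°, lat -21.375°.
latitude -21.3750, longitude 152.9167.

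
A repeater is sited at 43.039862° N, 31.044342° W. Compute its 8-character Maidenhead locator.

Offset from 180°W / 90°S: lon 148.95566°, lat 133.03986°.
Field (20°×10°, letters A–R): 148.95566/20 → 7 → H, 133.03986/10 → 13 → N; chars HN.
Square (2°×1°, digits 0–9): 8.95566/2 → 4, 3.03986/1 → 3; chars 43.
Subsquare (5′×2.5′, letters a–x): 0.95566/0.0833333 → 11 → l, 0.03986/0.0416667 → 0 → a; chars la.
Extended square (30″×15″, digits 0–9): 0.03899/0.00833333 → 4, 0.03986/0.00416667 → 9; chars 49.

HN43la49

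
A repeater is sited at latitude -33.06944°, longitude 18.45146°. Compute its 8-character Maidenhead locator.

Add 180° to longitude and 90° to latitude: 198.45146, 56.93056.
Field: 198.45146/20 → 9 → J, 56.93056/10 → 5 → F; chars JF.
Square: 18.45146/2 → 9, 6.93056/1 → 6; chars 96.
Subsquare: 0.45146/0.0833333 → 5 → f, 0.93056/0.0416667 → 22 → w; chars fw.
Extended square: 0.03479/0.00833333 → 4, 0.01389/0.00416667 → 3; chars 43.

JF96fw43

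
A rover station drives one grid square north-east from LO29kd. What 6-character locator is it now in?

LO29le

Longitude subsquare k = 10; +1 → 11 = l.
Latitude subsquare d = 3; +1 → 4 = e.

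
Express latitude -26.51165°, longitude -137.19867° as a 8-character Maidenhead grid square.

Add 180° to longitude and 90° to latitude: 42.80133, 63.48835.
Field: 42.80133/20 → 2 → C, 63.48835/10 → 6 → G; chars CG.
Square: 2.80133/2 → 1, 3.48835/1 → 3; chars 13.
Subsquare: 0.80133/0.0833333 → 9 → j, 0.48835/0.0416667 → 11 → l; chars jl.
Extended square: 0.05133/0.00833333 → 6, 0.03002/0.00416667 → 7; chars 67.

CG13jl67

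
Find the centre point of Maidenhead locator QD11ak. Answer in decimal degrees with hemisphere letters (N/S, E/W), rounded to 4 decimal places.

58.5625° S, 142.0417° E

Field Q=16, D=3: +16·20° lon, +3·10° lat → SW at lon 140°, lat -60°.
Square 1, 1: +1·2° lon, +1·1° lat → SW at lon 142°, lat -59°.
Subsquare a=0, k=10: +0·0.0833333° lon, +10·0.0416667° lat → SW at lon 142°, lat -58.5833°.
Cell spans 0.0833333° lon × 0.0416667° lat. Centre is SW corner plus half of each.
latitude 58.5625° S, longitude 142.0417° E.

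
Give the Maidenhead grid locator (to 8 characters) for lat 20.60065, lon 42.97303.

LL10lo64

Offset from 180°W / 90°S: lon 222.97303°, lat 110.60065°.
Field: 222.97303/20 → 11 → L, 110.60065/10 → 11 → L; chars LL.
Square: 2.97303/2 → 1, 0.60065/1 → 0; chars 10.
Subsquare: 0.97303/0.0833333 → 11 → l, 0.60065/0.0416667 → 14 → o; chars lo.
Extended square: 0.05636/0.00833333 → 6, 0.01732/0.00416667 → 4; chars 64.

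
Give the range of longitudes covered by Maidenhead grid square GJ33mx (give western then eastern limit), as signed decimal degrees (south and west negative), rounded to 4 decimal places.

-53.0000, -52.9167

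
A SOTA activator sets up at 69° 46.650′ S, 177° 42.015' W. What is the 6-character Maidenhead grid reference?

AC10df

Add 180° to longitude and 90° to latitude: 2.2997, 20.2225.
Field (20°×10°, letters A–R): 2.2997/20 → 0 → A, 20.2225/10 → 2 → C; chars AC.
Square (2°×1°, digits 0–9): 2.2997/2 → 1, 0.2225/1 → 0; chars 10.
Subsquare (5′×2.5′, letters a–x): 0.2997/0.0833333 → 3 → d, 0.2225/0.0416667 → 5 → f; chars df.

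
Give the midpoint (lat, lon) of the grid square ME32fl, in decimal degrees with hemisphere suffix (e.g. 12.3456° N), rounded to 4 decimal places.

Field M=12, E=4: +12·20° lon, +4·10° lat → SW at lon 60°, lat -50°.
Square 3, 2: +3·2° lon, +2·1° lat → SW at lon 66°, lat -48°.
Subsquare f=5, l=11: +5·0.0833333° lon, +11·0.0416667° lat → SW at lon 66.4167°, lat -47.5417°.
Cell spans 0.0833333° lon × 0.0416667° lat. Centre is SW corner plus half of each.
latitude 47.5208° S, longitude 66.4583° E.

47.5208° S, 66.4583° E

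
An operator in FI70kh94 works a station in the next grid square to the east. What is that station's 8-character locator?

Longitude extended square 9; +1 → 10, wraps to 0, carry into subsquare.
Longitude subsquare k = 10; +1 → 11 = l.
The latitude characters are unchanged.

FI70lh04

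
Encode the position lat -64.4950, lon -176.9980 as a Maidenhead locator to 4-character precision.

AC15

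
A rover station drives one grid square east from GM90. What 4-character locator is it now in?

Longitude square 9; +1 → 10, wraps to 0, carry into field.
Longitude field G = 6; +1 → 7 = H.
The latitude characters are unchanged.

HM00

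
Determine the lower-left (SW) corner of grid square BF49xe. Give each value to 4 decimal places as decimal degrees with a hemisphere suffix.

Field B=1, F=5: +1·20° lon, +5·10° lat → SW at lon -160°, lat -40°.
Square 4, 9: +4·2° lon, +9·1° lat → SW at lon -152°, lat -31°.
Subsquare x=23, e=4: +23·0.0833333° lon, +4·0.0416667° lat → SW at lon -150.083°, lat -30.8333°.
latitude 30.8333° S, longitude 150.0833° W.

30.8333° S, 150.0833° W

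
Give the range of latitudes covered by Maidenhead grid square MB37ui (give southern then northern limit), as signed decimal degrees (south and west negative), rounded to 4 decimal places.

Field M=12, B=1: +12·20° lon, +1·10° lat → SW at lon 60°, lat -80°.
Square 3, 7: +3·2° lon, +7·1° lat → SW at lon 66°, lat -73°.
Subsquare u=20, i=8: +20·0.0833333° lon, +8·0.0416667° lat → SW at lon 67.6667°, lat -72.6667°.
Cell spans 0.0833333° lon × 0.0416667° lat.
south -72.6667, north -72.6250.

-72.6667, -72.6250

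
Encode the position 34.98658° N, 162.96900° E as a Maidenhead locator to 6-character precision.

RM14lx

Shift to the Maidenhead origin (180°W, 90°S): lon 342.9690, lat 124.9866.
Field (20°×10°, letters A–R): 342.9690/20 → 17 → R, 124.9866/10 → 12 → M; chars RM.
Square (2°×1°, digits 0–9): 2.9690/2 → 1, 4.9866/1 → 4; chars 14.
Subsquare (5′×2.5′, letters a–x): 0.9690/0.0833333 → 11 → l, 0.9866/0.0416667 → 23 → x; chars lx.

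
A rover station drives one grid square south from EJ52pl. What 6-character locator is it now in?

Latitude subsquare l = 11; −1 → 10 = k.
The longitude characters are unchanged.

EJ52pk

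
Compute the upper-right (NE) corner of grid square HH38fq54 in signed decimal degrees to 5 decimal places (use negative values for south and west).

-11.31250, -33.53333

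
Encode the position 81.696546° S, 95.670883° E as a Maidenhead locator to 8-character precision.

NA78uh02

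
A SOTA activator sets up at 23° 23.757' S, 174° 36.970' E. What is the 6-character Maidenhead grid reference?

RG76ho

Offset from 180°W / 90°S: lon 354.6162°, lat 66.6041°.
Field: 354.6162/20 → 17 → R, 66.6041/10 → 6 → G; chars RG.
Square: 14.6162/2 → 7, 6.6041/1 → 6; chars 76.
Subsquare: 0.6162/0.0833333 → 7 → h, 0.6041/0.0416667 → 14 → o; chars ho.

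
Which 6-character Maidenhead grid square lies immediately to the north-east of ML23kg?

Longitude subsquare k = 10; +1 → 11 = l.
Latitude subsquare g = 6; +1 → 7 = h.

ML23lh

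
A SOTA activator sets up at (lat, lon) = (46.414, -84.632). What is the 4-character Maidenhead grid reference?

EN76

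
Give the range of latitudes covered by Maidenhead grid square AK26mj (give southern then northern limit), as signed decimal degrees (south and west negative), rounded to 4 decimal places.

Field A=0, K=10: +0·20° lon, +10·10° lat → SW at lon -180°, lat 10°.
Square 2, 6: +2·2° lon, +6·1° lat → SW at lon -176°, lat 16°.
Subsquare m=12, j=9: +12·0.0833333° lon, +9·0.0416667° lat → SW at lon -175°, lat 16.375°.
Cell spans 0.0833333° lon × 0.0416667° lat.
south 16.3750, north 16.4167.

16.3750, 16.4167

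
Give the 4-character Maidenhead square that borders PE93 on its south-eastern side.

QE02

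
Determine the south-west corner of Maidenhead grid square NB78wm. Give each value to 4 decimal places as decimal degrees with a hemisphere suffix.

71.5000° S, 95.8333° E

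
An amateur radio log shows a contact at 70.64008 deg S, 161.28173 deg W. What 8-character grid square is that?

AB99ii66

Offset from 180°W / 90°S: lon 18.71827°, lat 19.35992°.
Field (20°×10°, letters A–R): 18.71827/20 → 0 → A, 19.35992/10 → 1 → B; chars AB.
Square (2°×1°, digits 0–9): 18.71827/2 → 9, 9.35992/1 → 9; chars 99.
Subsquare (5′×2.5′, letters a–x): 0.71827/0.0833333 → 8 → i, 0.35992/0.0416667 → 8 → i; chars ii.
Extended square (30″×15″, digits 0–9): 0.05160/0.00833333 → 6, 0.02659/0.00416667 → 6; chars 66.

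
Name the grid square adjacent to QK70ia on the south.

QJ79ix

Latitude subsquare a = 0; −1 → -1, wraps to 23 = x, carry into square.
Latitude square 0; −1 → -1, wraps to 9, carry into field.
Latitude field K = 10; −1 → 9 = J.
The longitude characters are unchanged.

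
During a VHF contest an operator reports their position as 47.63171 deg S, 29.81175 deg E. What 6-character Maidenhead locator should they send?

KE42vi

Shift to the Maidenhead origin (180°W, 90°S): lon 209.8117, lat 42.3683.
Field (20°×10°, letters A–R): lon ⌊209.8117/20⌋ = 10 → K; lat ⌊42.3683/10⌋ = 4 → E.
Square (2°×1°, digits 0–9): lon ⌊9.8117/2⌋ = 4; lat ⌊2.3683/1⌋ = 2.
Subsquare (5′×2.5′, letters a–x): lon ⌊1.8117/0.0833333⌋ = 21 → v; lat ⌊0.3683/0.0416667⌋ = 8 → i.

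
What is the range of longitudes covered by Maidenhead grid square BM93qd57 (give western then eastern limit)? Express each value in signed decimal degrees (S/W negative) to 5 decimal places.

Field B=1, M=12: +1·20° lon, +12·10° lat → SW at lon -160°, lat 30°.
Square 9, 3: +9·2° lon, +3·1° lat → SW at lon -142°, lat 33°.
Subsquare q=16, d=3: +16·0.0833333° lon, +3·0.0416667° lat → SW at lon -140.667°, lat 33.125°.
Extended square 5, 7: +5·0.00833333° lon, +7·0.00416667° lat → SW at lon -140.625°, lat 33.1542°.
Cell spans 0.00833333° lon × 0.00416667° lat.
west -140.62500, east -140.61667.

-140.62500, -140.61667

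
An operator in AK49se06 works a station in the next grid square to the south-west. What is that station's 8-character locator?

Longitude extended square 0; −1 → -1, wraps to 9, carry into subsquare.
Longitude subsquare s = 18; −1 → 17 = r.
Latitude extended square 6; −1 → 5.

AK49re95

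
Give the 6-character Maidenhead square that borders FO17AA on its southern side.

FO16ax

Latitude subsquare a = 0; −1 → -1, wraps to 23 = x, carry into square.
Latitude square 7; −1 → 6.
The longitude characters are unchanged.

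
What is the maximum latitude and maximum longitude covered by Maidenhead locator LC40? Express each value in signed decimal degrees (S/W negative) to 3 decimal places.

-69.000, 50.000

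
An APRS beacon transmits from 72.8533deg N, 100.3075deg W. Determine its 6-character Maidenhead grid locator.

Add 180° to longitude and 90° to latitude: 79.6925, 162.8533.
Field (20°×10°, letters A–R): lon ⌊79.6925/20⌋ = 3 → D; lat ⌊162.8533/10⌋ = 16 → Q.
Square (2°×1°, digits 0–9): lon ⌊19.6925/2⌋ = 9; lat ⌊2.8533/1⌋ = 2.
Subsquare (5′×2.5′, letters a–x): lon ⌊1.6925/0.0833333⌋ = 20 → u; lat ⌊0.8533/0.0416667⌋ = 20 → u.

DQ92uu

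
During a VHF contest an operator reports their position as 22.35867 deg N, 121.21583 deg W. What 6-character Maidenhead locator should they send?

Offset from 180°W / 90°S: lon 58.7842°, lat 112.3587°.
Field: 58.7842/20 → 2 → C, 112.3587/10 → 11 → L; chars CL.
Square: 18.7842/2 → 9, 2.3587/1 → 2; chars 92.
Subsquare: 0.7842/0.0833333 → 9 → j, 0.3587/0.0416667 → 8 → i; chars ji.

CL92ji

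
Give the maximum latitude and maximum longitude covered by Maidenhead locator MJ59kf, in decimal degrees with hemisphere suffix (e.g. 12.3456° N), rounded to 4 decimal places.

9.2500° N, 70.9167° E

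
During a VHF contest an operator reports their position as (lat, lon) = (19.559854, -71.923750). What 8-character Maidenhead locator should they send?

FK49an94

Offset from 180°W / 90°S: lon 108.07625°, lat 109.55985°.
Field (20°×10°, letters A–R): 108.07625/20 → 5 → F, 109.55985/10 → 10 → K; chars FK.
Square (2°×1°, digits 0–9): 8.07625/2 → 4, 9.55985/1 → 9; chars 49.
Subsquare (5′×2.5′, letters a–x): 0.07625/0.0833333 → 0 → a, 0.55985/0.0416667 → 13 → n; chars an.
Extended square (30″×15″, digits 0–9): 0.07625/0.00833333 → 9, 0.01819/0.00416667 → 4; chars 94.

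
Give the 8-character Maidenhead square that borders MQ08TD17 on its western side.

Longitude extended square 1; −1 → 0.
The latitude characters are unchanged.

MQ08td07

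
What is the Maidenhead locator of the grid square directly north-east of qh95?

Longitude square 9; +1 → 10, wraps to 0, carry into field.
Longitude field Q = 16; +1 → 17 = R.
Latitude square 5; +1 → 6.

RH06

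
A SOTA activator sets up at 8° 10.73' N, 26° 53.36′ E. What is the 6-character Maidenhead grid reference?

Add 180° to longitude and 90° to latitude: 206.8893, 98.1788.
Field: lon ⌊206.8893/20⌋ = 10 → K; lat ⌊98.1788/10⌋ = 9 → J.
Square: lon ⌊6.8893/2⌋ = 3; lat ⌊8.1788/1⌋ = 8.
Subsquare: lon ⌊0.8893/0.0833333⌋ = 10 → k; lat ⌊0.1788/0.0416667⌋ = 4 → e.

KJ38ke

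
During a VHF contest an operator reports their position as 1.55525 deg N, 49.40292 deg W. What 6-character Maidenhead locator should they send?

GJ51hn

Add 180° to longitude and 90° to latitude: 130.5971, 91.5553.
Field: 130.5971/20 → 6 → G, 91.5553/10 → 9 → J; chars GJ.
Square: 10.5971/2 → 5, 1.5553/1 → 1; chars 51.
Subsquare: 0.5971/0.0833333 → 7 → h, 0.5553/0.0416667 → 13 → n; chars hn.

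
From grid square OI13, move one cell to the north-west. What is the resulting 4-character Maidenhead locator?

OI04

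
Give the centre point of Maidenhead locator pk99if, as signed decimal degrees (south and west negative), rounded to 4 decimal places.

19.2292, 138.7083

Field P=15, K=10: +15·20° lon, +10·10° lat → SW at lon 120°, lat 10°.
Square 9, 9: +9·2° lon, +9·1° lat → SW at lon 138°, lat 19°.
Subsquare i=8, f=5: +8·0.0833333° lon, +5·0.0416667° lat → SW at lon 138.667°, lat 19.2083°.
Cell spans 0.0833333° lon × 0.0416667° lat. Centre is SW corner plus half of each.
latitude 19.2292, longitude 138.7083.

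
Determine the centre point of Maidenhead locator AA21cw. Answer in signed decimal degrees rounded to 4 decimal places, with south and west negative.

Field A=0, A=0: +0·20° lon, +0·10° lat → SW at lon -180°, lat -90°.
Square 2, 1: +2·2° lon, +1·1° lat → SW at lon -176°, lat -89°.
Subsquare c=2, w=22: +2·0.0833333° lon, +22·0.0416667° lat → SW at lon -175.833°, lat -88.0833°.
Cell spans 0.0833333° lon × 0.0416667° lat. Centre is SW corner plus half of each.
latitude -88.0625, longitude -175.7917.

-88.0625, -175.7917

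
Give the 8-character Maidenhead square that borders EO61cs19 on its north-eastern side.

Longitude extended square 1; +1 → 2.
Latitude extended square 9; +1 → 10, wraps to 0, carry into subsquare.
Latitude subsquare s = 18; +1 → 19 = t.

EO61ct20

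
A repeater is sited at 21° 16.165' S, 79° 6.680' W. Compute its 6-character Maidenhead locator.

FG08kr

Offset from 180°W / 90°S: lon 100.8887°, lat 68.7306°.
Field (20°×10°, letters A–R): 100.8887/20 → 5 → F, 68.7306/10 → 6 → G; chars FG.
Square (2°×1°, digits 0–9): 0.8887/2 → 0, 8.7306/1 → 8; chars 08.
Subsquare (5′×2.5′, letters a–x): 0.8887/0.0833333 → 10 → k, 0.7306/0.0416667 → 17 → r; chars kr.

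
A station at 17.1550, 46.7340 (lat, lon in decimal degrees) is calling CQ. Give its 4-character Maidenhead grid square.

Add 180° to longitude and 90° to latitude: 226.73, 107.16.
Field (20°×10°, letters A–R): 226.73/20 → 11 → L, 107.16/10 → 10 → K; chars LK.
Square (2°×1°, digits 0–9): 6.73/2 → 3, 7.16/1 → 7; chars 37.

LK37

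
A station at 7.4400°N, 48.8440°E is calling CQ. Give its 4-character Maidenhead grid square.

Shift to the Maidenhead origin (180°W, 90°S): lon 228.84, lat 97.44.
Field: lon ⌊228.84/20⌋ = 11 → L; lat ⌊97.44/10⌋ = 9 → J.
Square: lon ⌊8.84/2⌋ = 4; lat ⌊7.44/1⌋ = 7.

LJ47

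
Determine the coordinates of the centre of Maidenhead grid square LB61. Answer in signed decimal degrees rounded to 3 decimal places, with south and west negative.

-78.500, 53.000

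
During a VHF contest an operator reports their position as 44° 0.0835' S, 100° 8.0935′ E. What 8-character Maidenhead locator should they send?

Shift to the Maidenhead origin (180°W, 90°S): lon 280.13489, lat 45.99861.
Field (20°×10°, letters A–R): 280.13489/20 → 14 → O, 45.99861/10 → 4 → E; chars OE.
Square (2°×1°, digits 0–9): 0.13489/2 → 0, 5.99861/1 → 5; chars 05.
Subsquare (5′×2.5′, letters a–x): 0.13489/0.0833333 → 1 → b, 0.99861/0.0416667 → 23 → x; chars bx.
Extended square (30″×15″, digits 0–9): 0.05156/0.00833333 → 6, 0.04028/0.00416667 → 9; chars 69.

OE05bx69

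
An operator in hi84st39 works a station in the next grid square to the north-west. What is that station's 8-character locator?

Longitude extended square 3; −1 → 2.
Latitude extended square 9; +1 → 10, wraps to 0, carry into subsquare.
Latitude subsquare t = 19; +1 → 20 = u.

HI84su20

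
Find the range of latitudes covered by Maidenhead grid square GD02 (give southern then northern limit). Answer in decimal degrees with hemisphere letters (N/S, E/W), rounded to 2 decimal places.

58.00° S, 57.00° S

Field G=6, D=3: +6·20° lon, +3·10° lat → SW at lon -60°, lat -60°.
Square 0, 2: +0·2° lon, +2·1° lat → SW at lon -60°, lat -58°.
Cell spans 2° lon × 1° lat.
south 58.00° S, north 57.00° S.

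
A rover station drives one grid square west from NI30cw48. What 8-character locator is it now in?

Longitude extended square 4; −1 → 3.
The latitude characters are unchanged.

NI30cw38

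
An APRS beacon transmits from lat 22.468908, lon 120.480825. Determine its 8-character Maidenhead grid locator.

PL02fl72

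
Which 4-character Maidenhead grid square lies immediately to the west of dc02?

CC92

Longitude square 0; −1 → -1, wraps to 9, carry into field.
Longitude field D = 3; −1 → 2 = C.
The latitude characters are unchanged.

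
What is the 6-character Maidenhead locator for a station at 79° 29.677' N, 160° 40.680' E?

RQ09il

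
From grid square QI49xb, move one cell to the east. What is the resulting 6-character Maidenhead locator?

Longitude subsquare x = 23; +1 → 24, wraps to 0 = a, carry into square.
Longitude square 4; +1 → 5.
The latitude characters are unchanged.

QI59ab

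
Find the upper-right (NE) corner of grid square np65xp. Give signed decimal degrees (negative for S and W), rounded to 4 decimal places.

Field N=13, P=15: +13·20° lon, +15·10° lat → SW at lon 80°, lat 60°.
Square 6, 5: +6·2° lon, +5·1° lat → SW at lon 92°, lat 65°.
Subsquare x=23, p=15: +23·0.0833333° lon, +15·0.0416667° lat → SW at lon 93.9167°, lat 65.625°.
Cell spans 0.0833333° lon × 0.0416667° lat. NE corner is SW corner plus one full cell.
latitude 65.6667, longitude 94.0000.

65.6667, 94.0000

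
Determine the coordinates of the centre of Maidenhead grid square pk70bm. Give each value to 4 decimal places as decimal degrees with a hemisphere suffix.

10.5208° N, 134.1250° E

Field P=15, K=10: +15·20° lon, +10·10° lat → SW at lon 120°, lat 10°.
Square 7, 0: +7·2° lon, +0·1° lat → SW at lon 134°, lat 10°.
Subsquare b=1, m=12: +1·0.0833333° lon, +12·0.0416667° lat → SW at lon 134.083°, lat 10.5°.
Cell spans 0.0833333° lon × 0.0416667° lat. Centre is SW corner plus half of each.
latitude 10.5208° N, longitude 134.1250° E.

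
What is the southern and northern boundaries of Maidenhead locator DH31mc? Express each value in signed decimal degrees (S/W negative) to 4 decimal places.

Field D=3, H=7: +3·20° lon, +7·10° lat → SW at lon -120°, lat -20°.
Square 3, 1: +3·2° lon, +1·1° lat → SW at lon -114°, lat -19°.
Subsquare m=12, c=2: +12·0.0833333° lon, +2·0.0416667° lat → SW at lon -113°, lat -18.9167°.
Cell spans 0.0833333° lon × 0.0416667° lat.
south -18.9167, north -18.8750.

-18.9167, -18.8750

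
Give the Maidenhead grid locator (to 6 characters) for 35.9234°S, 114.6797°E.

OF74ib

Add 180° to longitude and 90° to latitude: 294.6797, 54.0766.
Field: 294.6797/20 → 14 → O, 54.0766/10 → 5 → F; chars OF.
Square: 14.6797/2 → 7, 4.0766/1 → 4; chars 74.
Subsquare: 0.6797/0.0833333 → 8 → i, 0.0766/0.0416667 → 1 → b; chars ib.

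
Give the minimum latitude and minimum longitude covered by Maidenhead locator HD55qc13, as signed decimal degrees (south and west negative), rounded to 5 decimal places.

Field H=7, D=3: +7·20° lon, +3·10° lat → SW at lon -40°, lat -60°.
Square 5, 5: +5·2° lon, +5·1° lat → SW at lon -30°, lat -55°.
Subsquare q=16, c=2: +16·0.0833333° lon, +2·0.0416667° lat → SW at lon -28.6667°, lat -54.9167°.
Extended square 1, 3: +1·0.00833333° lon, +3·0.00416667° lat → SW at lon -28.6583°, lat -54.9042°.
latitude -54.90417, longitude -28.65833.

-54.90417, -28.65833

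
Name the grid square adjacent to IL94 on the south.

Latitude square 4; −1 → 3.
The longitude characters are unchanged.

IL93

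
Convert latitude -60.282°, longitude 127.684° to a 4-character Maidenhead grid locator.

PC39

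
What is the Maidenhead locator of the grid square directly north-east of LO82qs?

Longitude subsquare q = 16; +1 → 17 = r.
Latitude subsquare s = 18; +1 → 19 = t.

LO82rt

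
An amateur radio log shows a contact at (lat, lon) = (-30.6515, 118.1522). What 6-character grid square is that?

OF99bi

Shift to the Maidenhead origin (180°W, 90°S): lon 298.1522, lat 59.3485.
Field: lon ⌊298.1522/20⌋ = 14 → O; lat ⌊59.3485/10⌋ = 5 → F.
Square: lon ⌊18.1522/2⌋ = 9; lat ⌊9.3485/1⌋ = 9.
Subsquare: lon ⌊0.1522/0.0833333⌋ = 1 → b; lat ⌊0.3485/0.0416667⌋ = 8 → i.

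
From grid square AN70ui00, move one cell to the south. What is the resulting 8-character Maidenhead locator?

AN70uh09

Latitude extended square 0; −1 → -1, wraps to 9, carry into subsquare.
Latitude subsquare i = 8; −1 → 7 = h.
The longitude characters are unchanged.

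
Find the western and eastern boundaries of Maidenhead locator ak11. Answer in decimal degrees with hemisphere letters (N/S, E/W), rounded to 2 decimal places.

178.00° W, 176.00° W

Field A=0, K=10: +0·20° lon, +10·10° lat → SW at lon -180°, lat 10°.
Square 1, 1: +1·2° lon, +1·1° lat → SW at lon -178°, lat 11°.
Cell spans 2° lon × 1° lat.
west 178.00° W, east 176.00° W.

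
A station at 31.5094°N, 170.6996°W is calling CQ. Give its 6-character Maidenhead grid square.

AM41pm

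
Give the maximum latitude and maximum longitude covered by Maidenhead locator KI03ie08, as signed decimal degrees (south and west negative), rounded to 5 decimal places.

Field K=10, I=8: +10·20° lon, +8·10° lat → SW at lon 20°, lat -10°.
Square 0, 3: +0·2° lon, +3·1° lat → SW at lon 20°, lat -7°.
Subsquare i=8, e=4: +8·0.0833333° lon, +4·0.0416667° lat → SW at lon 20.6667°, lat -6.83333°.
Extended square 0, 8: +0·0.00833333° lon, +8·0.00416667° lat → SW at lon 20.6667°, lat -6.8°.
Cell spans 0.00833333° lon × 0.00416667° lat. NE corner is SW corner plus one full cell.
latitude -6.79583, longitude 20.67500.

-6.79583, 20.67500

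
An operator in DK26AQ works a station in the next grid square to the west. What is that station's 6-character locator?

Longitude subsquare a = 0; −1 → -1, wraps to 23 = x, carry into square.
Longitude square 2; −1 → 1.
The latitude characters are unchanged.

DK16xq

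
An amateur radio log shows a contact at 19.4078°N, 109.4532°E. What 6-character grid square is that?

Offset from 180°W / 90°S: lon 289.4532°, lat 109.4078°.
Field: lon ⌊289.4532/20⌋ = 14 → O; lat ⌊109.4078/10⌋ = 10 → K.
Square: lon ⌊9.4532/2⌋ = 4; lat ⌊9.4078/1⌋ = 9.
Subsquare: lon ⌊1.4532/0.0833333⌋ = 17 → r; lat ⌊0.4078/0.0416667⌋ = 9 → j.

OK49rj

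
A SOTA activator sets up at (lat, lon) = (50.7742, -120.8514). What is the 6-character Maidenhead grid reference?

CO90ns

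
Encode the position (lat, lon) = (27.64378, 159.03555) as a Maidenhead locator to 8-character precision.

Offset from 180°W / 90°S: lon 339.03555°, lat 117.64378°.
Field (20°×10°, letters A–R): 339.03555/20 → 16 → Q, 117.64378/10 → 11 → L; chars QL.
Square (2°×1°, digits 0–9): 19.03555/2 → 9, 7.64378/1 → 7; chars 97.
Subsquare (5′×2.5′, letters a–x): 1.03555/0.0833333 → 12 → m, 0.64378/0.0416667 → 15 → p; chars mp.
Extended square (30″×15″, digits 0–9): 0.03555/0.00833333 → 4, 0.01878/0.00416667 → 4; chars 44.

QL97mp44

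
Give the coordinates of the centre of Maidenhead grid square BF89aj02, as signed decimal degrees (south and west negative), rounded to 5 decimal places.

Field B=1, F=5: +1·20° lon, +5·10° lat → SW at lon -160°, lat -40°.
Square 8, 9: +8·2° lon, +9·1° lat → SW at lon -144°, lat -31°.
Subsquare a=0, j=9: +0·0.0833333° lon, +9·0.0416667° lat → SW at lon -144°, lat -30.625°.
Extended square 0, 2: +0·0.00833333° lon, +2·0.00416667° lat → SW at lon -144°, lat -30.6167°.
Cell spans 0.00833333° lon × 0.00416667° lat. Centre is SW corner plus half of each.
latitude -30.61458, longitude -143.99583.

-30.61458, -143.99583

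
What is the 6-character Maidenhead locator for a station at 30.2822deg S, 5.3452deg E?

JF29qr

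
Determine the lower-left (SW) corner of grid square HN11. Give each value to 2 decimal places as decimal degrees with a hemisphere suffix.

41.00° N, 38.00° W

Field H=7, N=13: +7·20° lon, +13·10° lat → SW at lon -40°, lat 40°.
Square 1, 1: +1·2° lon, +1·1° lat → SW at lon -38°, lat 41°.
latitude 41.00° N, longitude 38.00° W.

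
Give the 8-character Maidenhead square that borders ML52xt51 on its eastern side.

ML52xt61

Longitude extended square 5; +1 → 6.
The latitude characters are unchanged.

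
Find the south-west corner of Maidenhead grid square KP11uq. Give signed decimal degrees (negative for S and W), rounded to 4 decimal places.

61.6667, 23.6667

Field K=10, P=15: +10·20° lon, +15·10° lat → SW at lon 20°, lat 60°.
Square 1, 1: +1·2° lon, +1·1° lat → SW at lon 22°, lat 61°.
Subsquare u=20, q=16: +20·0.0833333° lon, +16·0.0416667° lat → SW at lon 23.6667°, lat 61.6667°.
latitude 61.6667, longitude 23.6667.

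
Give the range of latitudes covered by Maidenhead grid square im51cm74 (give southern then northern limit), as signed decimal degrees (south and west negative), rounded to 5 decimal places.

Field I=8, M=12: +8·20° lon, +12·10° lat → SW at lon -20°, lat 30°.
Square 5, 1: +5·2° lon, +1·1° lat → SW at lon -10°, lat 31°.
Subsquare c=2, m=12: +2·0.0833333° lon, +12·0.0416667° lat → SW at lon -9.83333°, lat 31.5°.
Extended square 7, 4: +7·0.00833333° lon, +4·0.00416667° lat → SW at lon -9.775°, lat 31.5167°.
Cell spans 0.00833333° lon × 0.00416667° lat.
south 31.51667, north 31.52083.

31.51667, 31.52083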